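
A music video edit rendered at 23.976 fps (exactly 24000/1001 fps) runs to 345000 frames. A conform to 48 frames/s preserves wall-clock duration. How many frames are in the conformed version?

Target frames = source frames × (target rate / source rate) = 345000 × (48)/(24000/1001) = 345000 × 1001/500 = 690690.

690690 frames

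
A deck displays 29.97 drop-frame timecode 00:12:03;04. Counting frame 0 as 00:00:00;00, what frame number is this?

21672

Complete 10-minute blocks: 1, each 17982 frames → 17982.
Remaining 2 whole minutes in the current block: 1800 + 1 × 1798 = 3598 frames.
Within the current minute: 3 × 30 + 4 − 2 = 92 (labels ;00/;01 skipped at this minute). Total = 17982 + 3598 + 92 = 21672.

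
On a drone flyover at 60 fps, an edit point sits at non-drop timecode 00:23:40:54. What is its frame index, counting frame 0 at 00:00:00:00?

Total seconds to the label: (0 × 3600 + 23 × 60 + 40) = 1420.
Frame index = 1420 × 60 + 54 = 85254.

85254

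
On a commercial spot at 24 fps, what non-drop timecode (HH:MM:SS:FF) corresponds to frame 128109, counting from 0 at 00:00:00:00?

01:28:57:21

128109 ÷ 24 = 5337 full seconds, remainder 21 frames.
5337 s = 1 h 28 min 57 s.
Timecode: 01:28:57:21.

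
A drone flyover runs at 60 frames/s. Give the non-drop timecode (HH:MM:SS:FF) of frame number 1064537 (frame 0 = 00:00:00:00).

04:55:42:17

1064537 ÷ 60 = 17742 full seconds, remainder 17 frames.
17742 s = 4 h 55 min 42 s.
Timecode: 04:55:42:17.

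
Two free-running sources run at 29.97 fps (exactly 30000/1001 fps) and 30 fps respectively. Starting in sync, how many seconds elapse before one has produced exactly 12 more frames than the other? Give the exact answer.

The gap grows by |30 − 30000/1001| = 30/1001 frames per second.
Time for a 12-frame gap: 12 ÷ (30/1001) = 400.4 s.

400.4 seconds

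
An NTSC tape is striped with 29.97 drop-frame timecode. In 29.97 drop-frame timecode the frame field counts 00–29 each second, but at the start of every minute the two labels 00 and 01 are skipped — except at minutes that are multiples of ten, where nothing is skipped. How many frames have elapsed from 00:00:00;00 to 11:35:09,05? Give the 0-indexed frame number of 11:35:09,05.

Complete 10-minute blocks: 69, each 17982 frames → 1240758.
Remaining 5 whole minutes in the current block: 1800 + 4 × 1798 = 8992 frames.
Within the current minute: 9 × 30 + 5 − 2 = 273 (labels ;00/;01 skipped at this minute). Total = 1240758 + 8992 + 273 = 1250023.

1250023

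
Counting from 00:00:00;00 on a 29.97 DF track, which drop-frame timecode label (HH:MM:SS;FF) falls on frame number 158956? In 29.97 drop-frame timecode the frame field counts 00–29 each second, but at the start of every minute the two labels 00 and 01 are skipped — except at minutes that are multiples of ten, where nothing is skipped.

Ten DF minutes hold 17982 frames, so frame 158956 lies in block 8 (frames 143856–161837) with 15100 frames into that block.
The block's first minute is 1800 frames and the rest 1798 each; 15100 frames reaches minute 8, so 8 × 18 + 8 × 2 = 160 labels have been skipped so far.
Adding those back, label number 158956 + 160 = 159116 at 30 labels/s is 5303 s + 26 f = 1 h 28 min 23 s frame 26, i.e. 01:28:23;26.

01:28:23;26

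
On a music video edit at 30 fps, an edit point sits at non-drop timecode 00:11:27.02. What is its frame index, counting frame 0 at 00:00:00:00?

Total seconds to the label: (0 × 3600 + 11 × 60 + 27) = 687.
Frame index = 687 × 30 + 2 = 20612.

frame 20612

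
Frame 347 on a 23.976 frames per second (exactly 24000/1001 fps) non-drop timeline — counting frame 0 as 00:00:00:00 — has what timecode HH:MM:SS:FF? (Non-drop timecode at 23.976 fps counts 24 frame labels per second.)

347 ÷ 24 = 14 full seconds, remainder 11 frames.
14 s = 0 h 0 min 14 s.
Timecode: 00:00:14:11.

00:00:14:11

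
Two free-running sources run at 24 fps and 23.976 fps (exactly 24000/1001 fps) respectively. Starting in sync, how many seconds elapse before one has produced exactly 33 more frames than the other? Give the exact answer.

1376.375 seconds

The gap grows by |24000/1001 − 24| = 24/1001 frames per second.
Time for a 33-frame gap: 33 ÷ (24/1001) = 1376.375 s.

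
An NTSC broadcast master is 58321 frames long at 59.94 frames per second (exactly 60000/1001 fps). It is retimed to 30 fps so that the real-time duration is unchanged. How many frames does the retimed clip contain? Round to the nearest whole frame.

Frames at target rate = 58321 × (30) / (60000/1001) = 58379321/2000 ≈ 29189.661.
Nearest whole frame: 29190.

29190 frames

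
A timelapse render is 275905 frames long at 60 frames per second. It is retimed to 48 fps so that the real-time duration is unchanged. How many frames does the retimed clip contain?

220724 frames

Target frames = source frames × (target rate / source rate) = 275905 × (48)/(60) = 275905 × 4/5 = 220724.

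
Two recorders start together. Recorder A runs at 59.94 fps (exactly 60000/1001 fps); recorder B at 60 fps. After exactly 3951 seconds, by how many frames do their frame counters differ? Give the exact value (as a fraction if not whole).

237060/1001 frames

A emits 60000/1001 × 3951 = 237060000/1001 frames; B emits 60 × 3951 = 237060.
Difference = 237060/1001 frames (≈ 236.8232); B is ahead of A.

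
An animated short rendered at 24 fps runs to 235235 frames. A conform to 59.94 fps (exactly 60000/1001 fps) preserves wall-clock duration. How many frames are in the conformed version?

587500 frames

Target frames = source frames × (target rate / source rate) = 235235 × (60000/1001)/(24) = 235235 × 2500/1001 = 587500.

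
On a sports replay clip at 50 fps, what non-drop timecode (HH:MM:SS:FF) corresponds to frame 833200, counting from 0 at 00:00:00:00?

833200 ÷ 50 = 16664 full seconds, remainder 0 frames.
16664 s = 4 h 37 min 44 s.
Timecode: 04:37:44:00.

04:37:44:00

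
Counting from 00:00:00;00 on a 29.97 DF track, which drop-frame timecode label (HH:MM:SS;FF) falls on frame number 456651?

Ten DF minutes hold 17982 frames, so frame 456651 lies in block 25 (frames 449550–467531) with 7101 frames into that block.
The block's first minute is 1800 frames and the rest 1798 each; 7101 frames reaches minute 3, so 25 × 18 + 3 × 2 = 456 labels have been skipped so far.
Adding those back, label number 456651 + 456 = 457107 at 30 labels/s is 15236 s + 27 f = 4 h 13 min 56 s frame 27, i.e. 04:13:56;27.

04:13:56;27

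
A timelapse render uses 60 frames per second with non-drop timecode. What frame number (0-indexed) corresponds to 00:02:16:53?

Total seconds to the label: (0 × 3600 + 2 × 60 + 16) = 136.
Frame index = 136 × 60 + 53 = 8213.

frame 8213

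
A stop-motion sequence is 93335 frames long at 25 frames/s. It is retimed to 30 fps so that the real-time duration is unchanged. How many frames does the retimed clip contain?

112002 frames

Target frames = source frames × (target rate / source rate) = 93335 × (30)/(25) = 93335 × 6/5 = 112002.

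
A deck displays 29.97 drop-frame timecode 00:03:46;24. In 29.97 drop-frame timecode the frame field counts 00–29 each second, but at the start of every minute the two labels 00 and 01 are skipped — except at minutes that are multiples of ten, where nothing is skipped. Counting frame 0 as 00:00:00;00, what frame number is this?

As if non-drop at 30 labels/s: (0 × 3600 + 3 × 60 + 46) × 30 + 24 = 6804.
Minute boundaries passed: 3; those not divisible by 10: 3 − 0 = 3; dropped labels = 2 × 3 = 6.
Actual frame index = 6804 − 6 = 6798.

6798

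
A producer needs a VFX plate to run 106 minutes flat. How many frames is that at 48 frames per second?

305280 frames

106 min = 6360 s.
Frames = 6360 × 48 = 305280.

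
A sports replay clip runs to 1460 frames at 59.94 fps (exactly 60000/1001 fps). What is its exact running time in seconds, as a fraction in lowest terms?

Running time = 1460 ÷ (60000/1001) = 1460 × 1001/60000 = 73073/3000 s.

73073/3000 seconds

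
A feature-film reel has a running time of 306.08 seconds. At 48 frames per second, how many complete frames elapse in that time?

Frames = 306.08 × 48 = 367296/25 ≈ 14691.8400.
Complete frames: 14691.

14691 frames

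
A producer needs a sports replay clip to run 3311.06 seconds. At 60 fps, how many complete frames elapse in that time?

198663 frames

Frames = 3311.06 × 60 = 993318/5 ≈ 198663.6000.
Complete frames: 198663.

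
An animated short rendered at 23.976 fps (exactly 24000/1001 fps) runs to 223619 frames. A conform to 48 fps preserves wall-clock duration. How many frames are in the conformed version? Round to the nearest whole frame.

Frames at target rate = 223619 × (48) / (24000/1001) = 223842619/500 ≈ 447685.238.
Nearest whole frame: 447685.

447685 frames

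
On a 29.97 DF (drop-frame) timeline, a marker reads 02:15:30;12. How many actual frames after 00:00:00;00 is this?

As if non-drop at 30 labels/s: (2 × 3600 + 15 × 60 + 30) × 30 + 12 = 243912.
Minute boundaries passed: 135; those not divisible by 10: 135 − 13 = 122; dropped labels = 2 × 122 = 244.
Actual frame index = 243912 − 244 = 243668.

243668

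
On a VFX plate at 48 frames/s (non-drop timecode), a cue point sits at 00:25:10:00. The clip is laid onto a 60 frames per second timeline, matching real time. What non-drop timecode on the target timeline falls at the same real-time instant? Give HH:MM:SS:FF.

Source frame index: (0×3600 + 25×60 + 10) × 48 + 0 = 72480.
Real time: 72480 / (48) = 1510 s.
Target frame: (1510) × (60) = 90600.
At 60 labels/s: frame 90600 → 00:25:10:00.

00:25:10:00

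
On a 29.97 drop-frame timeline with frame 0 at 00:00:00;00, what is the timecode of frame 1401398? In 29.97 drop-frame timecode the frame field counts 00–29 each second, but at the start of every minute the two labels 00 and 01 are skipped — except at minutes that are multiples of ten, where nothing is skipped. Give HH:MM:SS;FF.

Each 10-minute DF block holds 10 × 60 × 30 − 9 × 2 = 17982 frames. 1401398 ÷ 17982 → 77 full blocks, remainder 16784.
Within the partial block the first minute is 1800 frames and each further minute 1798, so 9 further minute boundaries passed. Total skipped labels = 18 × 77 + 2 × 9 = 1404.
Non-drop label index = 1401398 + 1404 = 1402802; at 30 labels/s that is 12:59:20:02, i.e. DF 12:59:20;02.

12:59:20;02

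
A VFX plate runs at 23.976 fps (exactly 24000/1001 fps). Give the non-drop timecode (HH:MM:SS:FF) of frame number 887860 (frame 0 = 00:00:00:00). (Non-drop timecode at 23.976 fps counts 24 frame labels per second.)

887860 ÷ 24 = 36994 full seconds, remainder 4 frames.
36994 s = 10 h 16 min 34 s.
Timecode: 10:16:34:04.

10:16:34:04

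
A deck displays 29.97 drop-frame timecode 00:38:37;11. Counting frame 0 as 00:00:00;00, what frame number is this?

69451

As if non-drop at 30 labels/s: (0 × 3600 + 38 × 60 + 37) × 30 + 11 = 69521.
Minute boundaries passed: 38; those not divisible by 10: 38 − 3 = 35; dropped labels = 2 × 35 = 70.
Actual frame index = 69521 − 70 = 69451.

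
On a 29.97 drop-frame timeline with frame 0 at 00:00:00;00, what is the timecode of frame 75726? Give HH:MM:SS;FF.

Each 10-minute DF block holds 10 × 60 × 30 − 9 × 2 = 17982 frames. 75726 ÷ 17982 → 4 full blocks, remainder 3798.
Within the partial block the first minute is 1800 frames and each further minute 1798, so 2 further minute boundaries passed. Total skipped labels = 18 × 4 + 2 × 2 = 76.
Non-drop label index = 75726 + 76 = 75802; at 30 labels/s that is 00:42:06:22, i.e. DF 00:42:06;22.

00:42:06;22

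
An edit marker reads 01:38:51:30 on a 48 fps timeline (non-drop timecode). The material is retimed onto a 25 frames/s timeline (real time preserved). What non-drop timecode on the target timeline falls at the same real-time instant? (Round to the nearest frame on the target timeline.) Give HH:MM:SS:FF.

01:38:51:16

Source frame index: (1×3600 + 38×60 + 51) × 48 + 30 = 284718.
Real time: 284718 / (48) = 47453/8 s.
Target frame: (47453/8) × (25) = 1186325/8 ≈ 148290.625 → 148291.
At 25 labels/s: frame 148291 → 01:38:51:16.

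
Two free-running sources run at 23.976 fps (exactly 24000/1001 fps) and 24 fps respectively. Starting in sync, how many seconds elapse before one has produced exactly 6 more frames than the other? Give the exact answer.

250.25 seconds

The gap grows by |24 − 24000/1001| = 24/1001 frames per second.
Time for a 6-frame gap: 6 ÷ (24/1001) = 250.25 s.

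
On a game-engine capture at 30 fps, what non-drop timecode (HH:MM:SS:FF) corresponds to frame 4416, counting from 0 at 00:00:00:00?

00:02:27:06

4416 ÷ 30 = 147 full seconds, remainder 6 frames.
147 s = 0 h 2 min 27 s.
Timecode: 00:02:27:06.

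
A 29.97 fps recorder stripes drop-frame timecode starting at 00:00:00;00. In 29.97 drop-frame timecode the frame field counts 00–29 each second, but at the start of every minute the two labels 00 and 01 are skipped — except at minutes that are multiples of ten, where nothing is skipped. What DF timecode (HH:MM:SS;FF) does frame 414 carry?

00:00:13;24

Ten DF minutes hold 17982 frames, so frame 414 lies in block 0 (frames 0–17981) with 414 frames into that block.
The block's first minute is 1800 frames and the rest 1798 each; 414 frames reaches minute 0, so 0 × 18 + 0 × 2 = 0 labels have been skipped so far.
Adding those back, label number 414 + 0 = 414 at 30 labels/s is 13 s + 24 f = 0 h 0 min 13 s frame 24, i.e. 00:00:13;24.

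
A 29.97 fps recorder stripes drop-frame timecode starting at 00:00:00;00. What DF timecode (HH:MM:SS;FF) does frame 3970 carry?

Each 10-minute DF block holds 10 × 60 × 30 − 9 × 2 = 17982 frames. 3970 ÷ 17982 → 0 full blocks, remainder 3970.
Within the partial block the first minute is 1800 frames and each further minute 1798, so 2 further minute boundaries passed. Total skipped labels = 18 × 0 + 2 × 2 = 4.
Non-drop label index = 3970 + 4 = 3974; at 30 labels/s that is 00:02:12:14, i.e. DF 00:02:12;14.

00:02:12;14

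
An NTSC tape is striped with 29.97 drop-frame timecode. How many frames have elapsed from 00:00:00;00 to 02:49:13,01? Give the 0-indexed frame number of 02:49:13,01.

Complete 10-minute blocks: 16, each 17982 frames → 287712.
Remaining 9 whole minutes in the current block: 1800 + 8 × 1798 = 16184 frames.
Within the current minute: 13 × 30 + 1 − 2 = 389 (labels ;00/;01 skipped at this minute). Total = 287712 + 16184 + 389 = 304285.

304285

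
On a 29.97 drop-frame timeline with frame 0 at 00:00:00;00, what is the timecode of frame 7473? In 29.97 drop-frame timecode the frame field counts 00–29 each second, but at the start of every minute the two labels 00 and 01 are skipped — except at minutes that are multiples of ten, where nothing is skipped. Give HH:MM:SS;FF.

Each 10-minute DF block holds 10 × 60 × 30 − 9 × 2 = 17982 frames. 7473 ÷ 17982 → 0 full blocks, remainder 7473.
Within the partial block the first minute is 1800 frames and each further minute 1798, so 4 further minute boundaries passed. Total skipped labels = 18 × 0 + 2 × 4 = 8.
Non-drop label index = 7473 + 8 = 7481; at 30 labels/s that is 00:04:09:11, i.e. DF 00:04:09;11.

00:04:09;11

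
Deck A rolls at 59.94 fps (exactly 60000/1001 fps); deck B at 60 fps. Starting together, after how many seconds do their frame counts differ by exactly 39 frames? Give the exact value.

The gap grows by |60 − 60000/1001| = 60/1001 frames per second.
Time for a 39-frame gap: 39 ÷ (60/1001) = 650.65 s.

650.65 seconds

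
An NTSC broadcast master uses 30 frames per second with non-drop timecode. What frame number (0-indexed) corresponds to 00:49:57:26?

Total seconds to the label: (0 × 3600 + 49 × 60 + 57) = 2997.
Frame index = 2997 × 30 + 26 = 89936.

frame 89936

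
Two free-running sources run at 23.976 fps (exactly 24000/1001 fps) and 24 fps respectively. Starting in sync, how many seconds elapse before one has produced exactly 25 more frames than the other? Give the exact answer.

The gap grows by |24 − 24000/1001| = 24/1001 frames per second.
Time for a 25-frame gap: 25 ÷ (24/1001) = 25025/24 s.

25025/24 seconds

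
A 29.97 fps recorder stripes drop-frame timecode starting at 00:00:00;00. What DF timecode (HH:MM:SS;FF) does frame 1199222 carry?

11:06:54;02

Each 10-minute DF block holds 10 × 60 × 30 − 9 × 2 = 17982 frames. 1199222 ÷ 17982 → 66 full blocks, remainder 12410.
Within the partial block the first minute is 1800 frames and each further minute 1798, so 6 further minute boundaries passed. Total skipped labels = 18 × 66 + 2 × 6 = 1200.
Non-drop label index = 1199222 + 1200 = 1200422; at 30 labels/s that is 11:06:54:02, i.e. DF 11:06:54;02.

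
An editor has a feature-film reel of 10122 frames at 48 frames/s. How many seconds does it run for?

210.875 seconds

Running time = 10122 / (48) = 210.875 s.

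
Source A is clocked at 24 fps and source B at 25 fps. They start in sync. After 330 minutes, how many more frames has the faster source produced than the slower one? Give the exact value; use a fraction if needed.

19800 frames

330 min = 19800 s.
A emits 24 × 19800 = 475200 frames; B emits 25 × 19800 = 495000.
Difference = 19800 frames; B is ahead of A.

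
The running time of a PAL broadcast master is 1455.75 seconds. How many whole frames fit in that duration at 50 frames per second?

72787 frames

Frames = 1455.75 × 50 = 145575/2 ≈ 72787.5000.
Complete frames: 72787.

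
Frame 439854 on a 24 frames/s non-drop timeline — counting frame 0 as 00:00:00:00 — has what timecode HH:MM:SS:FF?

05:05:27:06

439854 ÷ 24 = 18327 full seconds, remainder 6 frames.
18327 s = 5 h 5 min 27 s.
Timecode: 05:05:27:06.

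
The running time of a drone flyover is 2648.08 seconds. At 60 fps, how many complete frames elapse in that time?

158884 frames

Frames = 2648.08 × 60 = 794424/5 ≈ 158884.8000.
Complete frames: 158884.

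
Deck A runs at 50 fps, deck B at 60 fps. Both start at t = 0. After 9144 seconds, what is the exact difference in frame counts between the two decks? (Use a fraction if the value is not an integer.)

91440 frames

A emits 50 × 9144 = 457200 frames; B emits 60 × 9144 = 548640.
Difference = 91440 frames; B is ahead of A.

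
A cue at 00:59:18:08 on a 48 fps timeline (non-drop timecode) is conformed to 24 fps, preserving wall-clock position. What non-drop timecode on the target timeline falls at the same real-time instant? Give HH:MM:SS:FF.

00:59:18:04

Source frame index: (0×3600 + 59×60 + 18) × 48 + 8 = 170792.
Real time: 170792 / (48) = 21349/6 s.
Target frame: (21349/6) × (24) = 85396.
At 24 labels/s: frame 85396 → 00:59:18:04.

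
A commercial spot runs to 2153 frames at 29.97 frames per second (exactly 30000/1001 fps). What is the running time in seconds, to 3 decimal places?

71.838 seconds

Running time = 2153 × 1001/30000 = 2155153/30000 s ≈ 71.838 s.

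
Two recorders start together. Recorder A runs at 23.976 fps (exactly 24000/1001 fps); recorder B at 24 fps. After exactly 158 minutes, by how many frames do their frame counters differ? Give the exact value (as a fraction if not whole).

227520/1001 frames

158 min = 9480 s.
A emits 24000/1001 × 9480 = 227520000/1001 frames; B emits 24 × 9480 = 227520.
Difference = 227520/1001 frames (≈ 227.2927); B is ahead of A.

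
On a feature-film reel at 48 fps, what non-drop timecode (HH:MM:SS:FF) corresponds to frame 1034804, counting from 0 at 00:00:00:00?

05:59:18:20

1034804 ÷ 48 = 21558 full seconds, remainder 20 frames.
21558 s = 5 h 59 min 18 s.
Timecode: 05:59:18:20.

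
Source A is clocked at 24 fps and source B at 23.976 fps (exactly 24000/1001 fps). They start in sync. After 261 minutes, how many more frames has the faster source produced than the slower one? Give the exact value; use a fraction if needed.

375840/1001 frames

261 min = 15660 s.
A emits 24 × 15660 = 375840 frames; B emits 24000/1001 × 15660 = 375840000/1001.
Difference = 375840/1001 frames (≈ 375.4645); B is behind A.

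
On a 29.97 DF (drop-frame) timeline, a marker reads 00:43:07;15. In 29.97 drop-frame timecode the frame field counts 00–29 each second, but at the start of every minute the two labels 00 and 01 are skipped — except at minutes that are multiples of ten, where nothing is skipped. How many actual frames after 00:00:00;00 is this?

As if non-drop at 30 labels/s: (0 × 3600 + 43 × 60 + 7) × 30 + 15 = 77625.
Minute boundaries passed: 43; those not divisible by 10: 43 − 4 = 39; dropped labels = 2 × 39 = 78.
Actual frame index = 77625 − 78 = 77547.

77547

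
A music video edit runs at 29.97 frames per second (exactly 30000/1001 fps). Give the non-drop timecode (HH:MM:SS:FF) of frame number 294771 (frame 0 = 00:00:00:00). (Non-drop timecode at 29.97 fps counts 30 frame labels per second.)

294771 ÷ 30 = 9825 full seconds, remainder 21 frames.
9825 s = 2 h 43 min 45 s.
Timecode: 02:43:45:21.

02:43:45:21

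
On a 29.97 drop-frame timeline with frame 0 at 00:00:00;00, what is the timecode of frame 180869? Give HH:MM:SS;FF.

01:40:34;29

Each 10-minute DF block holds 10 × 60 × 30 − 9 × 2 = 17982 frames. 180869 ÷ 17982 → 10 full blocks, remainder 1049.
Within the partial block the first minute is 1800 frames and each further minute 1798, so 0 further minute boundaries passed. Total skipped labels = 18 × 10 + 2 × 0 = 180.
Non-drop label index = 180869 + 180 = 181049; at 30 labels/s that is 01:40:34:29, i.e. DF 01:40:34;29.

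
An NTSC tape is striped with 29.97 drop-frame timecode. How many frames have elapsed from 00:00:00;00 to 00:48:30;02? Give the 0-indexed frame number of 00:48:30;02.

87214

As if non-drop at 30 labels/s: (0 × 3600 + 48 × 60 + 30) × 30 + 2 = 87302.
Minute boundaries passed: 48; those not divisible by 10: 48 − 4 = 44; dropped labels = 2 × 44 = 88.
Actual frame index = 87302 − 88 = 87214.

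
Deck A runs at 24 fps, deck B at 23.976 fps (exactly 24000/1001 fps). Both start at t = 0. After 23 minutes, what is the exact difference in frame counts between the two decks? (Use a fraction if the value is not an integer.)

33120/1001 frames

23 min = 1380 s.
A emits 24 × 1380 = 33120 frames; B emits 24000/1001 × 1380 = 33120000/1001.
Difference = 33120/1001 frames (≈ 33.0869); B is behind A.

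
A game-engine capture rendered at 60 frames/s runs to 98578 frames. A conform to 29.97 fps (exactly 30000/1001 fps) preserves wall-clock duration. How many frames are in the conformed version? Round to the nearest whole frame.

49240 frames

Frames at target rate = 98578 × (30000/1001) / (60) = 49289000/1001 ≈ 49239.760.
Nearest whole frame: 49240.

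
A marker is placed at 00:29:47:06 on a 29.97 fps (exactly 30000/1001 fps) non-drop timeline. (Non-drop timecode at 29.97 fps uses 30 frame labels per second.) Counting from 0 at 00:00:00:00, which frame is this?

Total seconds to the label: (0 × 3600 + 29 × 60 + 47) = 1787.
Frame index = 1787 × 30 + 6 = 53616.

frame 53616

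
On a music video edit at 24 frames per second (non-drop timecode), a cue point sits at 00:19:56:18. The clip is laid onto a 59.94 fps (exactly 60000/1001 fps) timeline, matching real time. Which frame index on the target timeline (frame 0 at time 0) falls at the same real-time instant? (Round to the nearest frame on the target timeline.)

frame 71733

Source frame index: (0×3600 + 19×60 + 56) × 24 + 18 = 28722.
Real time: 28722 / (24) = 4787/4 s.
Target frame: (4787/4) × (60000/1001) = 71805000/1001 ≈ 71733.267 → 71733.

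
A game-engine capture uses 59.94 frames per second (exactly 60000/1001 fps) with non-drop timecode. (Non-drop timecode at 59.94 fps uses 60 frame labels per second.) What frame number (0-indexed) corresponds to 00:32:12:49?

frame 115969

Total seconds to the label: (0 × 3600 + 32 × 60 + 12) = 1932.
Frame index = 1932 × 60 + 49 = 115969.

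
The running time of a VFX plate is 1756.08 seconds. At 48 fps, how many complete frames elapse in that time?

84291 frames

Frames = 1756.08 × 48 = 2107296/25 ≈ 84291.8400.
Complete frames: 84291.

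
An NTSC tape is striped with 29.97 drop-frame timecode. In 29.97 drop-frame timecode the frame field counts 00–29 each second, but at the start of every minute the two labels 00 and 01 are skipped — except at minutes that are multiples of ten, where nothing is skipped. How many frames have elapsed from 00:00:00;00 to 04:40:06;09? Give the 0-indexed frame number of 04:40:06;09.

Complete 10-minute blocks: 28, each 17982 frames → 503496.
Remaining 0 whole minutes in the current block: 0 frames.
Within the current minute: 6 × 30 + 9 = 189. Total = 503496 + 0 + 189 = 503685.

503685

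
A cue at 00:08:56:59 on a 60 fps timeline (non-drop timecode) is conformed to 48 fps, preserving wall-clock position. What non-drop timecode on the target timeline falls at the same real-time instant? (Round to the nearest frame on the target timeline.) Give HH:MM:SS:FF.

00:08:56:47

Source frame index: (0×3600 + 8×60 + 56) × 60 + 59 = 32219.
Real time: 32219 / (60) = 32219/60 s.
Target frame: (32219/60) × (48) = 128876/5 ≈ 25775.200 → 25775.
At 48 labels/s: frame 25775 → 00:08:56:47.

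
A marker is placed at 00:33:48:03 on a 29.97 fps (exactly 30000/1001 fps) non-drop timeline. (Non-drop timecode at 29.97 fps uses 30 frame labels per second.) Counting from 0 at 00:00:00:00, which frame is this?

Total seconds to the label: (0 × 3600 + 33 × 60 + 48) = 2028.
Frame index = 2028 × 30 + 3 = 60843.

frame 60843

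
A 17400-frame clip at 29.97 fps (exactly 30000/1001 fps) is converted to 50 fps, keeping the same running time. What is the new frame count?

29029 frames

Target frames = source frames × (target rate / source rate) = 17400 × (50)/(30000/1001) = 17400 × 1001/600 = 29029.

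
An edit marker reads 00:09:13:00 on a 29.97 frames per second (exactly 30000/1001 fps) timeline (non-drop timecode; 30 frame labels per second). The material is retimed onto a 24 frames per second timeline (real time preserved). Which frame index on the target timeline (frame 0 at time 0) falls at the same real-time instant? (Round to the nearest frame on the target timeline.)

frame 13285

Source frame index: (0×3600 + 9×60 + 13) × 30 + 0 = 16590.
Real time: 16590 / (30000/1001) = 553553/1000 s.
Target frame: (553553/1000) × (24) = 1660659/125 ≈ 13285.272 → 13285.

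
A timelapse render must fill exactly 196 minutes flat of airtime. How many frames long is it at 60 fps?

705600 frames

196 min = 11760 s.
Frames = 11760 × 60 = 705600.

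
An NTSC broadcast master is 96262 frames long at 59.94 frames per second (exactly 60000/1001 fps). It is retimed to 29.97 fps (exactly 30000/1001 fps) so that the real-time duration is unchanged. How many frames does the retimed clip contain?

48131 frames

Target frames = source frames × (target rate / source rate) = 96262 × (30000/1001)/(60000/1001) = 96262 × 1/2 = 48131.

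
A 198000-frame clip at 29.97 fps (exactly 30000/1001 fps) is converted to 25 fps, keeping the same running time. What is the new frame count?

165165 frames

Target frames = source frames × (target rate / source rate) = 198000 × (25)/(30000/1001) = 198000 × 1001/1200 = 165165.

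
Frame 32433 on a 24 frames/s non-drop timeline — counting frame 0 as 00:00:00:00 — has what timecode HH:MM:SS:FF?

00:22:31:09

32433 ÷ 24 = 1351 full seconds, remainder 9 frames.
1351 s = 0 h 22 min 31 s.
Timecode: 00:22:31:09.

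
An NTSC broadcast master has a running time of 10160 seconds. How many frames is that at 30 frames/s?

304800 frames

Frames = 10160 × 30 = 304800.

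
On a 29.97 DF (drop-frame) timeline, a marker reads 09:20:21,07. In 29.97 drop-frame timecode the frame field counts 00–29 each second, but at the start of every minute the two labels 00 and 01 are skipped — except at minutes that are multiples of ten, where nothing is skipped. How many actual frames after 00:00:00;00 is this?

As if non-drop at 30 labels/s: (9 × 3600 + 20 × 60 + 21) × 30 + 7 = 1008637.
Minute boundaries passed: 560; those not divisible by 10: 560 − 56 = 504; dropped labels = 2 × 504 = 1008.
Actual frame index = 1008637 − 1008 = 1007629.

1007629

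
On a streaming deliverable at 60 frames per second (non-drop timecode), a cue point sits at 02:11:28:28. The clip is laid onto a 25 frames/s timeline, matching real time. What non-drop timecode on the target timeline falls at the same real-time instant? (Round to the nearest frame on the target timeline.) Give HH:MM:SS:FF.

02:11:28:12

Source frame index: (2×3600 + 11×60 + 28) × 60 + 28 = 473308.
Real time: 473308 / (60) = 118327/15 s.
Target frame: (118327/15) × (25) = 591635/3 ≈ 197211.667 → 197212.
At 25 labels/s: frame 197212 → 02:11:28:12.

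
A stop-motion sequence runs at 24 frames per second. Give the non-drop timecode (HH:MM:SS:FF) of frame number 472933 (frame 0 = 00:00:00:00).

472933 ÷ 24 = 19705 full seconds, remainder 13 frames.
19705 s = 5 h 28 min 25 s.
Timecode: 05:28:25:13.

05:28:25:13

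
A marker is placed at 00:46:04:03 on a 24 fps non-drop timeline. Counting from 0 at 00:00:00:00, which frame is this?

Total seconds to the label: (0 × 3600 + 46 × 60 + 4) = 2764.
Frame index = 2764 × 24 + 3 = 66339.

frame 66339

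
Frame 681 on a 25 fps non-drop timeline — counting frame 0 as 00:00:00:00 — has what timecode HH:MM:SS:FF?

681 ÷ 25 = 27 full seconds, remainder 6 frames.
27 s = 0 h 0 min 27 s.
Timecode: 00:00:27:06.

00:00:27:06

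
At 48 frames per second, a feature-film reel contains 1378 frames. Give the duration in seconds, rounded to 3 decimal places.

28.708 seconds

Running time = 1378 × 1/48 = 689/24 s ≈ 28.708 s.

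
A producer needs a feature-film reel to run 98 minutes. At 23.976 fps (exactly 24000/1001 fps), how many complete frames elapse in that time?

98 min = 5880 s.
Frames = 5880 × 24000/1001 = 20160000/143 ≈ 140979.0210.
Complete frames: 140979.

140979 frames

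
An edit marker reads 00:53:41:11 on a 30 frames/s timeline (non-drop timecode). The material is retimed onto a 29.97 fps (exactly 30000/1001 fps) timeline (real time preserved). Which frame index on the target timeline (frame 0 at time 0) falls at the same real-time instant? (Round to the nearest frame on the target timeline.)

Source frame index: (0×3600 + 53×60 + 41) × 30 + 11 = 96641.
Real time: 96641 / (30) = 96641/30 s.
Target frame: (96641/30) × (30000/1001) = 96641000/1001 ≈ 96544.456 → 96544.

frame 96544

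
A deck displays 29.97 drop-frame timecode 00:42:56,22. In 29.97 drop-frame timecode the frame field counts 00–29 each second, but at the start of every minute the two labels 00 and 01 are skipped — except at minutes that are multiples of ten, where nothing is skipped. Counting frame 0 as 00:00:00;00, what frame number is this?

Complete 10-minute blocks: 4, each 17982 frames → 71928.
Remaining 2 whole minutes in the current block: 1800 + 1 × 1798 = 3598 frames.
Within the current minute: 56 × 30 + 22 − 2 = 1700 (labels ;00/;01 skipped at this minute). Total = 71928 + 3598 + 1700 = 77226.

77226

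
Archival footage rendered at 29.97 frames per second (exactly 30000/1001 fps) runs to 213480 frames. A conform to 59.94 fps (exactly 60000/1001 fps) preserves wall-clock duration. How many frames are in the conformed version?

Target frames = source frames × (target rate / source rate) = 213480 × (60000/1001)/(30000/1001) = 213480 × 2 = 426960.

426960 frames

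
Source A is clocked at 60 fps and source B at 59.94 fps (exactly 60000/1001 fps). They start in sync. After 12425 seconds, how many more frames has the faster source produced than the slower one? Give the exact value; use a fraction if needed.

106500/143 frames

A emits 60 × 12425 = 745500 frames; B emits 60000/1001 × 12425 = 106500000/143.
Difference = 106500/143 frames (≈ 744.7552); B is behind A.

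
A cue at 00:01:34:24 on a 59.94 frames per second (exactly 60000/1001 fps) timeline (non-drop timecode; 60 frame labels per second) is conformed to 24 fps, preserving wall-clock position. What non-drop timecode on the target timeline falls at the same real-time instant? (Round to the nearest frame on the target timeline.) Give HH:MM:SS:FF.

Source frame index: (0×3600 + 1×60 + 34) × 60 + 24 = 5664.
Real time: 5664 / (60000/1001) = 59059/625 s.
Target frame: (59059/625) × (24) = 1417416/625 ≈ 2267.866 → 2268.
At 24 labels/s: frame 2268 → 00:01:34:12.

00:01:34:12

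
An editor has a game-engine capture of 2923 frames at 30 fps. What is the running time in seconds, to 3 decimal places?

Running time = 2923 × 1/30 = 2923/30 s ≈ 97.433 s.

97.433 seconds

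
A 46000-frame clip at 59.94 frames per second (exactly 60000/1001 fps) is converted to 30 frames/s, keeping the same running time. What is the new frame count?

23023 frames

Target frames = source frames × (target rate / source rate) = 46000 × (30)/(60000/1001) = 46000 × 1001/2000 = 23023.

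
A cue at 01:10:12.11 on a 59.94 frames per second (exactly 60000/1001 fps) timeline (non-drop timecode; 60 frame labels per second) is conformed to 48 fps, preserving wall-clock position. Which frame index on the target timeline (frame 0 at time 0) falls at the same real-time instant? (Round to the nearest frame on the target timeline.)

Source frame index: (1×3600 + 10×60 + 12) × 60 + 11 = 252731.
Real time: 252731 / (60000/1001) = 252983731/60000 s.
Target frame: (252983731/60000) × (48) = 252983731/1250 ≈ 202386.985 → 202387.

frame 202387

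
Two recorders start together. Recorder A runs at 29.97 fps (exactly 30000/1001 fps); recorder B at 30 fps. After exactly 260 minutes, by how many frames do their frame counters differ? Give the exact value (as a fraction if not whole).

260 min = 15600 s.
A emits 30000/1001 × 15600 = 36000000/77 frames; B emits 30 × 15600 = 468000.
Difference = 36000/77 frames (≈ 467.5325); B is ahead of A.

36000/77 frames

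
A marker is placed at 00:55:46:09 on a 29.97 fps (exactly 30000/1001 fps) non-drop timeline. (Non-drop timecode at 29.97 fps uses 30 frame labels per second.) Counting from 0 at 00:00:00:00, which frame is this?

frame 100389

Total seconds to the label: (0 × 3600 + 55 × 60 + 46) = 3346.
Frame index = 3346 × 30 + 9 = 100389.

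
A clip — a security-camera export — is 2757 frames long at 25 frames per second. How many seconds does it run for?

Running time = 2757 / (25) = 110.28 s.

110.28 seconds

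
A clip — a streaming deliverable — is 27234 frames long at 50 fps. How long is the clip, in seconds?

Running time = 27234 / (50) = 544.68 s.

544.68 seconds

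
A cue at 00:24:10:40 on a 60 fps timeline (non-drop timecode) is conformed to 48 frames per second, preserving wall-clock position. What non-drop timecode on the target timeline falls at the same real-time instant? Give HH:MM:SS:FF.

Source frame index: (0×3600 + 24×60 + 10) × 60 + 40 = 87040.
Real time: 87040 / (60) = 4352/3 s.
Target frame: (4352/3) × (48) = 69632.
At 48 labels/s: frame 69632 → 00:24:10:32.

00:24:10:32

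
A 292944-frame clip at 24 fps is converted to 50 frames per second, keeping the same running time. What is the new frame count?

Target frames = source frames × (target rate / source rate) = 292944 × (50)/(24) = 292944 × 25/12 = 610300.

610300 frames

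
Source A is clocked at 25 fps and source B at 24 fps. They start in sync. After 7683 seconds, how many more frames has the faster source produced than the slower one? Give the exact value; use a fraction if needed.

7683 frames

A emits 25 × 7683 = 192075 frames; B emits 24 × 7683 = 184392.
Difference = 7683 frames; B is behind A.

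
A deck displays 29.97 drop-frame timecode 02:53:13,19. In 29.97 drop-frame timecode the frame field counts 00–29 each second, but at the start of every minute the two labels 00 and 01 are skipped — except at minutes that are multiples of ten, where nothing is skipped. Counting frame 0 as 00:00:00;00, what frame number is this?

311497

As if non-drop at 30 labels/s: (2 × 3600 + 53 × 60 + 13) × 30 + 19 = 311809.
Minute boundaries passed: 173; those not divisible by 10: 173 − 17 = 156; dropped labels = 2 × 156 = 312.
Actual frame index = 311809 − 312 = 311497.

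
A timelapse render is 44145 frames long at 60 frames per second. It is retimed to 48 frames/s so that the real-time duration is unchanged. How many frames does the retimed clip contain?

35316 frames

Target frames = source frames × (target rate / source rate) = 44145 × (48)/(60) = 44145 × 4/5 = 35316.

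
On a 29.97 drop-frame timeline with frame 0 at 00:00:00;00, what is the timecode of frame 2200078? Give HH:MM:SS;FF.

20:23:29;10

Each 10-minute DF block holds 10 × 60 × 30 − 9 × 2 = 17982 frames. 2200078 ÷ 17982 → 122 full blocks, remainder 6274.
Within the partial block the first minute is 1800 frames and each further minute 1798, so 3 further minute boundaries passed. Total skipped labels = 18 × 122 + 2 × 3 = 2202.
Non-drop label index = 2200078 + 2202 = 2202280; at 30 labels/s that is 20:23:29:10, i.e. DF 20:23:29;10.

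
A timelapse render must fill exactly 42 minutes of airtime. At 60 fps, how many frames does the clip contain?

151200 frames

42 min = 2520 s.
Frames = 2520 × 60 = 151200.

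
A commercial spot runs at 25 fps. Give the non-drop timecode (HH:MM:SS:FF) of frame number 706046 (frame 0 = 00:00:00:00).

07:50:41:21

706046 ÷ 25 = 28241 full seconds, remainder 21 frames.
28241 s = 7 h 50 min 41 s.
Timecode: 07:50:41:21.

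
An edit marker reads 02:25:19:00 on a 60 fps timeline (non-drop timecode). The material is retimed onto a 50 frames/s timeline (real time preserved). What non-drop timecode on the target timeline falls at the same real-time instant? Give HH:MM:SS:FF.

Source frame index: (2×3600 + 25×60 + 19) × 60 + 0 = 523140.
Real time: 523140 / (60) = 8719 s.
Target frame: (8719) × (50) = 435950.
At 50 labels/s: frame 435950 → 02:25:19:00.

02:25:19:00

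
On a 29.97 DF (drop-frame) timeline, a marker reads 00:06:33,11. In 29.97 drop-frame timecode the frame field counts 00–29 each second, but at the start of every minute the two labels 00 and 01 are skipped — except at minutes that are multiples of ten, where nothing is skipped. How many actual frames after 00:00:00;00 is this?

11789

As if non-drop at 30 labels/s: (0 × 3600 + 6 × 60 + 33) × 30 + 11 = 11801.
Minute boundaries passed: 6; those not divisible by 10: 6 − 0 = 6; dropped labels = 2 × 6 = 12.
Actual frame index = 11801 − 12 = 11789.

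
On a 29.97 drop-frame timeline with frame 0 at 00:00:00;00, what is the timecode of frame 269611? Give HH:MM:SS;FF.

02:29:56;01

Ten DF minutes hold 17982 frames, so frame 269611 lies in block 14 (frames 251748–269729) with 17863 frames into that block.
The block's first minute is 1800 frames and the rest 1798 each; 17863 frames reaches minute 9, so 14 × 18 + 9 × 2 = 270 labels have been skipped so far.
Adding those back, label number 269611 + 270 = 269881 at 30 labels/s is 8996 s + 1 f = 2 h 29 min 56 s frame 1, i.e. 02:29:56;01.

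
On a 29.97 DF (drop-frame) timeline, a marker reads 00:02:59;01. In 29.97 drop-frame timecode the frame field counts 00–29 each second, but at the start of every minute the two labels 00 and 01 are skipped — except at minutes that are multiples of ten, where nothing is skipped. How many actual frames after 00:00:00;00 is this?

Complete 10-minute blocks: 0, each 17982 frames → 0.
Remaining 2 whole minutes in the current block: 1800 + 1 × 1798 = 3598 frames.
Within the current minute: 59 × 30 + 1 − 2 = 1769 (labels ;00/;01 skipped at this minute). Total = 0 + 3598 + 1769 = 5367.

5367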